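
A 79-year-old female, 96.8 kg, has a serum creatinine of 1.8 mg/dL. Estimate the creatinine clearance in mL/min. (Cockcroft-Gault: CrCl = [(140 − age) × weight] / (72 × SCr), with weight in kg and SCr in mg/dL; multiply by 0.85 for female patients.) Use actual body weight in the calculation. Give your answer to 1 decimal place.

CrCl = (140 − 79) × 96.8 / (72 × 1.8) × 0.85 = 5904.8 / 129.60 × 0.85 ≈ 38.7 mL/min

38.7 mL/min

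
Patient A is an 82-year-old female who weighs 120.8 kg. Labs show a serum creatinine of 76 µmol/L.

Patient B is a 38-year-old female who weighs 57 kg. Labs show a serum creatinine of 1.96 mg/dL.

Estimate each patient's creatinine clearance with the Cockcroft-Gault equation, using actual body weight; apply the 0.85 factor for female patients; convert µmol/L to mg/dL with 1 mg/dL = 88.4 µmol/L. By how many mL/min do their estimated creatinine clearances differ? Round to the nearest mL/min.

61 mL/min

Patient A: SCr = 76 / 88.4 = 0.86 mg/dL
Patient A: CrCl = (140 − 82) × 120.8 / (72 × 0.86) × 0.85 = 7006.4 / 61.92 × 0.85 ≈ 96.2 mL/min
Patient B: CrCl = (140 − 38) × 57 / (72 × 1.96) × 0.85 = 5814.0 / 141.12 × 0.85 ≈ 35.0 mL/min
|96.2 − 35.0| = 61.2 mL/min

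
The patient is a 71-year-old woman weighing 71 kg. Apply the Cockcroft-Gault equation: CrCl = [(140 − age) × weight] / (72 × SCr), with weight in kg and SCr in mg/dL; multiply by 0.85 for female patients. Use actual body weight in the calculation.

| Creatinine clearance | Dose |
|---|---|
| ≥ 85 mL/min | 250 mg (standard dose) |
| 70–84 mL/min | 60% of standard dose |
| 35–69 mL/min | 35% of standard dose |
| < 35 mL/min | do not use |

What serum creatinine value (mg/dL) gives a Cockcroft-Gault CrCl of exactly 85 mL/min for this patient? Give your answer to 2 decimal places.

Standard dose requires CrCl ≥ 85 mL/min.
Set (140 − 71) × 71 × 0.85 / (72 × SCr) = 85
SCr = (140 − 71) × 71 × 0.85 / (72 × 85) = 0.680 mg/dL

0.68 mg/dL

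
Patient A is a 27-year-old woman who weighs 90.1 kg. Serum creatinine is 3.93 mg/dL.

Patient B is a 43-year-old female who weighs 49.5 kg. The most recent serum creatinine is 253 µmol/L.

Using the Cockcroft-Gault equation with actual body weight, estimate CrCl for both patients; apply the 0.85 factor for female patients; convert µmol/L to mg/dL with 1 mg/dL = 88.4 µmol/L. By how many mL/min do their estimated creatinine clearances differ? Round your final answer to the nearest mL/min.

Patient A: CrCl = (140 − 27) × 90.1 / (72 × 3.93) × 0.85 = 10181.3 / 282.96 × 0.85 ≈ 30.6 mL/min
Patient B: SCr = 253 / 88.4 = 2.862 mg/dL
Patient B: CrCl = (140 − 43) × 49.5 / (72 × 2.862) × 0.85 = 4801.5 / 206.06 × 0.85 ≈ 19.8 mL/min
|30.6 − 19.8| = 10.8 mL/min

11 mL/min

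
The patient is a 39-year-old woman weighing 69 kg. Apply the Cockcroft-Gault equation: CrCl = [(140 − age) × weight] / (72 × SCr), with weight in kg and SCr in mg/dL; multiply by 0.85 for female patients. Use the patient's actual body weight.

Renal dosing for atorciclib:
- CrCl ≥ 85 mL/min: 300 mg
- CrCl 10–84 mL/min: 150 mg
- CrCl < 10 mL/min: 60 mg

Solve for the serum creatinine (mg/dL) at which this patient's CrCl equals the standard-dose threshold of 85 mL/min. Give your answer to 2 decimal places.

0.97 mg/dL

Standard dose requires CrCl ≥ 85 mL/min.
Set (140 − 39) × 69 × 0.85 / (72 × SCr) = 85
SCr = (140 − 39) × 69 × 0.85 / (72 × 85) = 0.968 mg/dL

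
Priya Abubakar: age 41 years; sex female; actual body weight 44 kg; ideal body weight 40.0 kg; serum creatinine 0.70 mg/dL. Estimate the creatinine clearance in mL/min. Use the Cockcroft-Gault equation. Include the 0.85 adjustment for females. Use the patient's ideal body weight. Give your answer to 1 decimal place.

66.8 mL/min

CrCl = (140 − 41) × 40 / (72 × 0.7) × 0.85 = 3960.0 / 50.40 × 0.85 ≈ 66.8 mL/min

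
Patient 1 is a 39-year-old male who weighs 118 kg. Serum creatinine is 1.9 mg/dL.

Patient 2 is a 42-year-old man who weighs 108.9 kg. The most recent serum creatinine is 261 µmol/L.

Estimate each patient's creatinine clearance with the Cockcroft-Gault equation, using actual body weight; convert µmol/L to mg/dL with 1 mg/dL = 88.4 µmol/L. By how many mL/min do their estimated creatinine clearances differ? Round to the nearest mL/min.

Patient 1: CrCl = (140 − 39) × 118 / (72 × 1.9) = 11918.0 / 136.80 ≈ 87.1 mL/min
Patient 2: SCr = 261 / 88.4 = 2.952 mg/dL
Patient 2: CrCl = (140 − 42) × 108.9 / (72 × 2.952) = 10672.2 / 212.54 ≈ 50.2 mL/min
|87.1 − 50.2| = 36.9 mL/min

37 mL/min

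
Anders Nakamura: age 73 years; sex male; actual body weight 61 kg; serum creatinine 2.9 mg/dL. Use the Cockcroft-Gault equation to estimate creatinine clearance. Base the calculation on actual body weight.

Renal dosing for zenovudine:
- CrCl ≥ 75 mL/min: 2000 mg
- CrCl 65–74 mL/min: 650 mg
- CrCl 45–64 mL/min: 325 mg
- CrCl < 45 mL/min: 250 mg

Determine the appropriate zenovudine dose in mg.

CrCl = (140 − 73) × 61 / (72 × 2.9) = 4087.0 / 208.80 ≈ 19.6 mL/min
CrCl ≈ 20 mL/min → bracket < 45 mL/min.
Dose for this bracket: 250 mg.

250 mg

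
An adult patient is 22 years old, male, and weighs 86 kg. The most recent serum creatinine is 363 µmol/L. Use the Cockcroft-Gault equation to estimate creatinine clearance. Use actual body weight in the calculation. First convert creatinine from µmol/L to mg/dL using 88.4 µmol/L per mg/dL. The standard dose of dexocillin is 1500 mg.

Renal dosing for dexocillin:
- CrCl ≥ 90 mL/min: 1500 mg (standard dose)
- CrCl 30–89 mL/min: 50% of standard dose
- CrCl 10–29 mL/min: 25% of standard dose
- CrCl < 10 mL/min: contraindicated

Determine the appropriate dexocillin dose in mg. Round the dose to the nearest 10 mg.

750 mg

SCr = 363 / 88.4 = 4.106 mg/dL
CrCl = (140 − 22) × 86 / (72 × 4.106) = 10148.0 / 295.63 ≈ 34.3 mL/min
CrCl ≈ 34 mL/min → bracket 30–89 mL/min.
50% of 1500 mg = 750 mg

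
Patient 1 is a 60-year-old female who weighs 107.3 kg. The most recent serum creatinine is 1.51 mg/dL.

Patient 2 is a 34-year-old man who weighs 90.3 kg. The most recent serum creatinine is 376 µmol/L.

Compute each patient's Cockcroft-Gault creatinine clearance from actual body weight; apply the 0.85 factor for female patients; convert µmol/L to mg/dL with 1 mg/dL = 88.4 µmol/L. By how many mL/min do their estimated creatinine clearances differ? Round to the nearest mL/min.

Patient 1: CrCl = (140 − 60) × 107.3 / (72 × 1.51) × 0.85 = 8584.0 / 108.72 × 0.85 ≈ 67.1 mL/min
Patient 2: SCr = 376 / 88.4 = 4.253 mg/dL
Patient 2: CrCl = (140 − 34) × 90.3 / (72 × 4.253) = 9571.8 / 306.22 ≈ 31.3 mL/min
|67.1 − 31.3| = 35.8 mL/min

36 mL/min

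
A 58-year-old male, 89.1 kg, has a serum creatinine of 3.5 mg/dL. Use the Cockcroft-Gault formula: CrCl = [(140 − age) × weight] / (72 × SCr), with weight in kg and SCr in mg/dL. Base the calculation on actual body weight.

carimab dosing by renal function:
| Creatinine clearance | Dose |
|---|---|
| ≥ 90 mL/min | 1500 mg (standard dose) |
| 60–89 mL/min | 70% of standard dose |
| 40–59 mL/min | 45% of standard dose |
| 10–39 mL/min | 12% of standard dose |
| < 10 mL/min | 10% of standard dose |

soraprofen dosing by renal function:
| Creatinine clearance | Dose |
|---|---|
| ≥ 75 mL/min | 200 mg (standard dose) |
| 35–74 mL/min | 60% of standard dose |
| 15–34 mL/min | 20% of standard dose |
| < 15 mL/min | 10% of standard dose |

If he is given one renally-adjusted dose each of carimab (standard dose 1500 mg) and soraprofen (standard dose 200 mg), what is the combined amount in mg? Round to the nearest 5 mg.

CrCl = (140 − 58) × 89.1 / (72 × 3.5) = 7306.2 / 252.00 ≈ 29.0 mL/min
CrCl ≈ 29 mL/min.
carimab: 10–39 mL/min → 12% of 1500 mg = 180 mg.
soraprofen: 15–34 mL/min → 20% of 200 mg = 40 mg.
Total = 180 + 40 = 220 mg.

220 mg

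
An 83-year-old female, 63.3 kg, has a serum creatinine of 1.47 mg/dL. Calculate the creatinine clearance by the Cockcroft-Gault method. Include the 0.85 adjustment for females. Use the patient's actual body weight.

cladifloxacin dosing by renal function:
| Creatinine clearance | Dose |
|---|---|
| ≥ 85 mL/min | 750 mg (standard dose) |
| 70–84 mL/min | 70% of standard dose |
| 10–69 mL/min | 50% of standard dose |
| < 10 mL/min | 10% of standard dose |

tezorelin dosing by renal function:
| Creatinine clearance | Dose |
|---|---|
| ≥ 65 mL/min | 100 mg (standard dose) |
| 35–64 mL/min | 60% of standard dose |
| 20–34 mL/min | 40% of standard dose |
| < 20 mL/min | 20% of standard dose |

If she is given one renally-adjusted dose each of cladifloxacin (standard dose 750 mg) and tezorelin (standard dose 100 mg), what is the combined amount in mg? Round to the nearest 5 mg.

415 mg

CrCl = (140 − 83) × 63.3 / (72 × 1.47) × 0.85 = 3608.1 / 105.84 × 0.85 ≈ 29.0 mL/min
CrCl ≈ 29 mL/min.
cladifloxacin: 10–69 mL/min → 50% of 750 mg = 375 mg.
tezorelin: 20–34 mL/min → 40% of 100 mg = 40 mg.
Total = 375 + 40 = 415 mg.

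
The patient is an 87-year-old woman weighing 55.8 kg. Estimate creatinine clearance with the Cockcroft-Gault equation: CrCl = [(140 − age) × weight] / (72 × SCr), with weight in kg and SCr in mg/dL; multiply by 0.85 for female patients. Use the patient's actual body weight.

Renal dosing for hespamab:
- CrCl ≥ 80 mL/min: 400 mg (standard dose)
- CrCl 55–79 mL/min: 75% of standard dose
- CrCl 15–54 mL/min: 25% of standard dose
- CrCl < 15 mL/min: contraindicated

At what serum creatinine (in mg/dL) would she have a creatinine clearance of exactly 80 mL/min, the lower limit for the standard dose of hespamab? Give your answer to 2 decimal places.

Standard dose requires CrCl ≥ 80 mL/min.
Set (140 − 87) × 55.8 × 0.85 / (72 × SCr) = 80
SCr = (140 − 87) × 55.8 × 0.85 / (72 × 80) = 0.436 mg/dL

0.44 mg/dL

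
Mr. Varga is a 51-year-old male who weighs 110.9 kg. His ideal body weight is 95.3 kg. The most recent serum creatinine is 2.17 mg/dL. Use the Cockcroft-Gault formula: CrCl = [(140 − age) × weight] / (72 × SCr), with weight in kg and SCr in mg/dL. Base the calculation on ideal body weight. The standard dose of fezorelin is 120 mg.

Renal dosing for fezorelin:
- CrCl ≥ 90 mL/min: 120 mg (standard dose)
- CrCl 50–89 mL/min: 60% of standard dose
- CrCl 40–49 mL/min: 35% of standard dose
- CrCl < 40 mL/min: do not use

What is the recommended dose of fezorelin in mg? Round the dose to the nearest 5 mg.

CrCl = (140 − 51) × 95.3 / (72 × 2.17) = 8481.7 / 156.24 ≈ 54.3 mL/min
CrCl ≈ 54 mL/min → bracket 50–89 mL/min.
60% of 120 mg = 72 mg → 70 mg

70 mg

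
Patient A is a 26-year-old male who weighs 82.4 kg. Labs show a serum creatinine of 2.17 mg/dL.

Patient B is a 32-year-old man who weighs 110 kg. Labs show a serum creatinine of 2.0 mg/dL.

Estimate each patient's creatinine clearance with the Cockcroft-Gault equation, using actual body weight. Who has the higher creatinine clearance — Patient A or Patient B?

Patient A: CrCl = (140 − 26) × 82.4 / (72 × 2.17) = 9393.6 / 156.24 ≈ 60.1 mL/min
Patient B: CrCl = (140 − 32) × 110 / (72 × 2) = 11880.0 / 144.00 ≈ 82.5 mL/min
60.1 vs 82.5 mL/min → Patient B is higher.

Patient B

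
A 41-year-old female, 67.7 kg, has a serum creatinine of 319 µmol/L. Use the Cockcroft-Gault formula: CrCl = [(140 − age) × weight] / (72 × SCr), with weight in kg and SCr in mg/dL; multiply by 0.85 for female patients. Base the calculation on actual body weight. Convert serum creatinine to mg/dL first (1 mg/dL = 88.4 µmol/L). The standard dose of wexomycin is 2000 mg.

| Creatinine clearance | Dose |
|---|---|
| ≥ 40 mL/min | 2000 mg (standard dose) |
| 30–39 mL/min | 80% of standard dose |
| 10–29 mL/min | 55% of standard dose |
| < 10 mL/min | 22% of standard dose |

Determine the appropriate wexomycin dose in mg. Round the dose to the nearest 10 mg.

SCr = 319 / 88.4 = 3.609 mg/dL
CrCl = (140 − 41) × 67.7 / (72 × 3.609) × 0.85 = 6702.3 / 259.85 × 0.85 ≈ 21.9 mL/min
CrCl ≈ 22 mL/min → bracket 10–29 mL/min.
55% of 2000 mg = 1100 mg

1100 mg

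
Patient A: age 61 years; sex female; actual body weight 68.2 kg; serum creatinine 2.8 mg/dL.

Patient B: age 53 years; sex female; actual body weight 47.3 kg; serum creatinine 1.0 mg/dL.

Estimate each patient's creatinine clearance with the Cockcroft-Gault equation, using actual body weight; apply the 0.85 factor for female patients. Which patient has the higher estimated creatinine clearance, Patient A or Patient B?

Patient B

Patient A: CrCl = (140 − 61) × 68.2 / (72 × 2.8) × 0.85 = 5387.8 / 201.60 × 0.85 ≈ 22.7 mL/min
Patient B: CrCl = (140 − 53) × 47.3 / (72 × 1) × 0.85 = 4115.1 / 72.00 × 0.85 ≈ 48.6 mL/min
22.7 vs 48.6 mL/min → Patient B is higher.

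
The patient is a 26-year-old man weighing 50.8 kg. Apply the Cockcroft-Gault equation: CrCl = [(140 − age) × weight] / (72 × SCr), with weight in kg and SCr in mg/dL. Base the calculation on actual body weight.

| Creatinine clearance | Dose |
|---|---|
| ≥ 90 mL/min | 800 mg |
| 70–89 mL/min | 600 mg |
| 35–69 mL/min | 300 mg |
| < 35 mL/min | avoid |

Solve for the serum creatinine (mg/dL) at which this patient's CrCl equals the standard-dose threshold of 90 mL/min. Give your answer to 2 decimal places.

Standard dose requires CrCl ≥ 90 mL/min.
Set (140 − 26) × 50.8 / (72 × SCr) = 90
SCr = (140 − 26) × 50.8 / (72 × 90) = 0.894 mg/dL

0.89 mg/dL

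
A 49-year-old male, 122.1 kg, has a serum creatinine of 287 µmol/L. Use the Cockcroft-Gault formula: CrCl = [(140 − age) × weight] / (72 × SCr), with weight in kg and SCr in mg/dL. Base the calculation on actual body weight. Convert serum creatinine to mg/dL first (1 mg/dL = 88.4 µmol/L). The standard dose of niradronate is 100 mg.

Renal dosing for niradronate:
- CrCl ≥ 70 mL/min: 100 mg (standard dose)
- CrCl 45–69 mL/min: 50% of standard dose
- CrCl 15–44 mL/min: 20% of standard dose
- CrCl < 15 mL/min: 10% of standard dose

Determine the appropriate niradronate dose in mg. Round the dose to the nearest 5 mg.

SCr = 287 / 88.4 = 3.247 mg/dL
CrCl = (140 − 49) × 122.1 / (72 × 3.247) = 11111.1 / 233.78 ≈ 47.5 mL/min
CrCl ≈ 48 mL/min → bracket 45–69 mL/min.
50% of 100 mg = 50 mg

50 mg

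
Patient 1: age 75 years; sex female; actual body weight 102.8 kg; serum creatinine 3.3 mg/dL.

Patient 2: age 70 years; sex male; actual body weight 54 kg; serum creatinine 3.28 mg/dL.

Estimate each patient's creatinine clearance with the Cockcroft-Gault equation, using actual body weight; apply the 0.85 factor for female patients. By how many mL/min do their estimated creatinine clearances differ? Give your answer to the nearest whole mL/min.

8 mL/min

Patient 1: CrCl = (140 − 75) × 102.8 / (72 × 3.3) × 0.85 = 6682.0 / 237.60 × 0.85 ≈ 23.9 mL/min
Patient 2: CrCl = (140 − 70) × 54 / (72 × 3.28) = 3780.0 / 236.16 ≈ 16.0 mL/min
|23.9 − 16.0| = 7.9 mL/min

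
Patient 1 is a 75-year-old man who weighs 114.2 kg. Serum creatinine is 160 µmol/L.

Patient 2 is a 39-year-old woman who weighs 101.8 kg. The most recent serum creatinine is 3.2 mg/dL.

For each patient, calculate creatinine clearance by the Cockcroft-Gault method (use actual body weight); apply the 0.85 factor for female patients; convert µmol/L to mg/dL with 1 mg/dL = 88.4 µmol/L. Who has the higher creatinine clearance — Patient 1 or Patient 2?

Patient 1

Patient 1: SCr = 160 / 88.4 = 1.81 mg/dL
Patient 1: CrCl = (140 − 75) × 114.2 / (72 × 1.81) = 7423.0 / 130.32 ≈ 57.0 mL/min
Patient 2: CrCl = (140 − 39) × 101.8 / (72 × 3.2) × 0.85 = 10281.8 / 230.40 × 0.85 ≈ 37.9 mL/min
57.0 vs 37.9 mL/min → Patient 1 is higher.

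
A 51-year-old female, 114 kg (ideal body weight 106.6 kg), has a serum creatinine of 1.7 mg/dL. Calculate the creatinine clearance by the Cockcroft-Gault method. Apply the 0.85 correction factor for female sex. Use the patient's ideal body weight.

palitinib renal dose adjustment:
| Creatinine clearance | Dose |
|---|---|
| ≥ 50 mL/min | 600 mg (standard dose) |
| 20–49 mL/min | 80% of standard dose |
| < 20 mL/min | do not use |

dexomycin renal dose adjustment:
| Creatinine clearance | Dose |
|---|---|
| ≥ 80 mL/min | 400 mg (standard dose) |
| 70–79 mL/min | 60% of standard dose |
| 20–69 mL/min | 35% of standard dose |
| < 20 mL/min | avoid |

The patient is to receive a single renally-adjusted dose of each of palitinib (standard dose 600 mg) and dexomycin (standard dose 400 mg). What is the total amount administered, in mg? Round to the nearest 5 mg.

CrCl = (140 − 51) × 106.6 / (72 × 1.7) × 0.85 = 9487.4 / 122.40 × 0.85 ≈ 65.9 mL/min
CrCl ≈ 66 mL/min.
palitinib: ≥ 50 mL/min → 100% of 600 mg = 600 mg.
dexomycin: 20–69 mL/min → 35% of 400 mg = 140 mg.
Total = 600 + 140 = 740 mg.

740 mg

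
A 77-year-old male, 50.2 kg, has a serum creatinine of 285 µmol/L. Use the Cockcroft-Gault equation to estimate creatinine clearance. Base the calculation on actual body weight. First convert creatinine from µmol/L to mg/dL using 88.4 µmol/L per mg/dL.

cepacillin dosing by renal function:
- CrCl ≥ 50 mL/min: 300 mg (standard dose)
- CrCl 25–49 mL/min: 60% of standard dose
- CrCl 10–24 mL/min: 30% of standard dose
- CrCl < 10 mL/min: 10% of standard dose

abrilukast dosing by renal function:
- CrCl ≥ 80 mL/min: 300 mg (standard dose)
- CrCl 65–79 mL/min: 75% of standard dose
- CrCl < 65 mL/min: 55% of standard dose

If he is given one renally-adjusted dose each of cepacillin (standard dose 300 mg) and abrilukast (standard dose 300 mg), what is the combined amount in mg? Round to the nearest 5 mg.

255 mg

SCr = 285 / 88.4 = 3.224 mg/dL
CrCl = (140 − 77) × 50.2 / (72 × 3.224) = 3162.6 / 232.13 ≈ 13.6 mL/min
CrCl ≈ 14 mL/min.
cepacillin: 10–24 mL/min → 30% of 300 mg = 90 mg.
abrilukast: < 65 mL/min → 55% of 300 mg = 165 mg.
Total = 90 + 165 = 255 mg.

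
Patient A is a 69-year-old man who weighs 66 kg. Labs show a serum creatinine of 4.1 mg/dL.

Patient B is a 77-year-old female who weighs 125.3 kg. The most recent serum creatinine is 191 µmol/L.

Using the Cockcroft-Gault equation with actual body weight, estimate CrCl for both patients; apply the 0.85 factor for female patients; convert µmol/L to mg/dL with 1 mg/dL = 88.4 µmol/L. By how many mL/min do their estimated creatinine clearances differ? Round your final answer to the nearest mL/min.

Patient A: CrCl = (140 − 69) × 66 / (72 × 4.1) = 4686.0 / 295.20 ≈ 15.9 mL/min
Patient B: SCr = 191 / 88.4 = 2.161 mg/dL
Patient B: CrCl = (140 − 77) × 125.3 / (72 × 2.161) × 0.85 = 7893.9 / 155.59 × 0.85 ≈ 43.1 mL/min
|15.9 − 43.1| = 27.2 mL/min

27 mL/min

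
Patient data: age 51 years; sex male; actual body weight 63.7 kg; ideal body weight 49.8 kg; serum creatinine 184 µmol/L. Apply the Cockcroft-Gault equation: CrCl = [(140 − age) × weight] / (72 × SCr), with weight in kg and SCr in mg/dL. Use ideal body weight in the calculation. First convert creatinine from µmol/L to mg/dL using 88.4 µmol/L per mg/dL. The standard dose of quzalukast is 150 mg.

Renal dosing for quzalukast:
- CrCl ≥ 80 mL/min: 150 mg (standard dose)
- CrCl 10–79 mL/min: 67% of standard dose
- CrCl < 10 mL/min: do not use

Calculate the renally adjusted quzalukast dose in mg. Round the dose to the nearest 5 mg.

100 mg

SCr = 184 / 88.4 = 2.081 mg/dL
CrCl = (140 − 51) × 49.8 / (72 × 2.081) = 4432.2 / 149.83 ≈ 29.6 mL/min
CrCl ≈ 30 mL/min → bracket 10–79 mL/min.
67% of 150 mg = 100.5 mg → 100 mg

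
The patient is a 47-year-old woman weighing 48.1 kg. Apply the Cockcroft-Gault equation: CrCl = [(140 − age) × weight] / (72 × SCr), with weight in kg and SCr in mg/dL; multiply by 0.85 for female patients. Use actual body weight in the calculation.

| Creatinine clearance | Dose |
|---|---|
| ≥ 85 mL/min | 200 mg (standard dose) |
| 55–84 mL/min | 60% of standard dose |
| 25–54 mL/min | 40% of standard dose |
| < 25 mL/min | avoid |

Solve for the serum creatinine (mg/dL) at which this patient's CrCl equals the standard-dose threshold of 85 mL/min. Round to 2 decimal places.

Standard dose requires CrCl ≥ 85 mL/min.
Set (140 − 47) × 48.1 × 0.85 / (72 × SCr) = 85
SCr = (140 − 47) × 48.1 × 0.85 / (72 × 85) = 0.621 mg/dL

0.62 mg/dL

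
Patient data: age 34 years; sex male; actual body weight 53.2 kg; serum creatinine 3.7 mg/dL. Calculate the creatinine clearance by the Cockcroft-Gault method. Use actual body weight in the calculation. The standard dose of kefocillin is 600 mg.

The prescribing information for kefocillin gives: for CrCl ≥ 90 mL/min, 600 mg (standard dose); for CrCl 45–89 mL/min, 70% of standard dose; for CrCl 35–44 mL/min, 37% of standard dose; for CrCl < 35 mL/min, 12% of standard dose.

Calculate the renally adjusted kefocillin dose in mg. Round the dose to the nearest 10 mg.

CrCl = (140 − 34) × 53.2 / (72 × 3.7) = 5639.2 / 266.40 ≈ 21.2 mL/min
CrCl ≈ 21 mL/min → bracket < 35 mL/min.
12% of 600 mg = 72 mg → 70 mg

70 mg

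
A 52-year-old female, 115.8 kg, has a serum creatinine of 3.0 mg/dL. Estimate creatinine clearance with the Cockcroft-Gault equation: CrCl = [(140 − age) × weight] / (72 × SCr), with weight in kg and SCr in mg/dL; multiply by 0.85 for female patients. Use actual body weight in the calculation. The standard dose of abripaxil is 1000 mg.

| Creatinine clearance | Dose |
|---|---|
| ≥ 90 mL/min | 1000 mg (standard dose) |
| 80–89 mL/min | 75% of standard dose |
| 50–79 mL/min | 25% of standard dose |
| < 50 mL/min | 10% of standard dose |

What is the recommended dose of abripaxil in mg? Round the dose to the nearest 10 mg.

100 mg

CrCl = (140 − 52) × 115.8 / (72 × 3) × 0.85 = 10190.4 / 216.00 × 0.85 ≈ 40.1 mL/min
CrCl ≈ 40 mL/min → bracket < 50 mL/min.
10% of 1000 mg = 100 mg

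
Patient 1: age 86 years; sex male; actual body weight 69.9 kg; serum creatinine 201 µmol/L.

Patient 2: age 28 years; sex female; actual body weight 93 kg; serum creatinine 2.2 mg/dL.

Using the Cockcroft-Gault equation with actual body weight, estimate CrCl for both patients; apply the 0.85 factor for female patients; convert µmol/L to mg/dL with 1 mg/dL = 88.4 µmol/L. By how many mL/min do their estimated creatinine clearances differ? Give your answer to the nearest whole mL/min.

Patient 1: SCr = 201 / 88.4 = 2.274 mg/dL
Patient 1: CrCl = (140 − 86) × 69.9 / (72 × 2.274) = 3774.6 / 163.73 ≈ 23.1 mL/min
Patient 2: CrCl = (140 − 28) × 93 / (72 × 2.2) × 0.85 = 10416.0 / 158.40 × 0.85 ≈ 55.9 mL/min
|23.1 − 55.9| = 32.8 mL/min

33 mL/min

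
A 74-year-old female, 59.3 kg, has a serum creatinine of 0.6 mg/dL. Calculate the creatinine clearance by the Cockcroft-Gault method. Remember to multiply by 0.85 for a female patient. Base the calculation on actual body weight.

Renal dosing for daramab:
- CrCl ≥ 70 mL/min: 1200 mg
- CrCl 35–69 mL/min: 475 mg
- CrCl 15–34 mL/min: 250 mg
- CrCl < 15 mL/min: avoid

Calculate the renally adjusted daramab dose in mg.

1200 mg

CrCl = (140 − 74) × 59.3 / (72 × 0.6) × 0.85 = 3913.8 / 43.20 × 0.85 ≈ 77.0 mL/min
CrCl ≈ 77 mL/min → bracket ≥ 70 mL/min.
Dose for this bracket: 1200 mg.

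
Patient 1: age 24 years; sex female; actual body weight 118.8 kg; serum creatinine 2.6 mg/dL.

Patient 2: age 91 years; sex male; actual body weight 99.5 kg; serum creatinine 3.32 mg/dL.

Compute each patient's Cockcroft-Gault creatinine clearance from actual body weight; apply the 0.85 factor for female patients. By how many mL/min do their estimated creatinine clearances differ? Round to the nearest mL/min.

42 mL/min

Patient 1: CrCl = (140 − 24) × 118.8 / (72 × 2.6) × 0.85 = 13780.8 / 187.20 × 0.85 ≈ 62.6 mL/min
Patient 2: CrCl = (140 − 91) × 99.5 / (72 × 3.32) = 4875.5 / 239.04 ≈ 20.4 mL/min
|62.6 − 20.4| = 42.2 mL/min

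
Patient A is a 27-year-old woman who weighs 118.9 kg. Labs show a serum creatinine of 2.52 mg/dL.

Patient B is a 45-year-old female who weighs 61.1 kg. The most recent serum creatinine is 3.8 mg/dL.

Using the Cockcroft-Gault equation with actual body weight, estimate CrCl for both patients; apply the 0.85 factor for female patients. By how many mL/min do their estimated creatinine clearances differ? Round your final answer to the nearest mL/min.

Patient A: CrCl = (140 − 27) × 118.9 / (72 × 2.52) × 0.85 = 13435.7 / 181.44 × 0.85 ≈ 62.9 mL/min
Patient B: CrCl = (140 − 45) × 61.1 / (72 × 3.8) × 0.85 = 5804.5 / 273.60 × 0.85 ≈ 18.0 mL/min
|62.9 − 18.0| = 44.9 mL/min

45 mL/min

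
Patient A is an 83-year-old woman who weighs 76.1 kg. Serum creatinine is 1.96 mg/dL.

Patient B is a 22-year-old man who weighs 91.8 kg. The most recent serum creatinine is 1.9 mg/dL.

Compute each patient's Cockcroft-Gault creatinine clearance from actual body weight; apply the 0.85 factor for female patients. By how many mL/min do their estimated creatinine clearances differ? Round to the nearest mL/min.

53 mL/min

Patient A: CrCl = (140 − 83) × 76.1 / (72 × 1.96) × 0.85 = 4337.7 / 141.12 × 0.85 ≈ 26.1 mL/min
Patient B: CrCl = (140 − 22) × 91.8 / (72 × 1.9) = 10832.4 / 136.80 ≈ 79.2 mL/min
|26.1 − 79.2| = 53.1 mL/min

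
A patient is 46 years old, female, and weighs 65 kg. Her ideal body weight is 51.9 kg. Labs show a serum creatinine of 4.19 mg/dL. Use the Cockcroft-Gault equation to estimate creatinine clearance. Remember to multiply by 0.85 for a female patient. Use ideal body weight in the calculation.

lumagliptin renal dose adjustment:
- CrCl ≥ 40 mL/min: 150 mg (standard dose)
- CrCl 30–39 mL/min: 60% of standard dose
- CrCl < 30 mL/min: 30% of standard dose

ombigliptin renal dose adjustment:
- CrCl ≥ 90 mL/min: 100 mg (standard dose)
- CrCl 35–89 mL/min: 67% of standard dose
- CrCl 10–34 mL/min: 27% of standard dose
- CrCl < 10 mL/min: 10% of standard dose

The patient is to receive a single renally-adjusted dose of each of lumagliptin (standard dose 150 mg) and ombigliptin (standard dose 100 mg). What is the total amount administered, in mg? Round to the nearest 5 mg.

70 mg

CrCl = (140 − 46) × 51.9 / (72 × 4.19) × 0.85 = 4878.6 / 301.68 × 0.85 ≈ 13.7 mL/min
CrCl ≈ 14 mL/min.
lumagliptin: < 30 mL/min → 30% of 150 mg = 45 mg.
ombigliptin: 10–34 mL/min → 27% of 100 mg = 27 mg.
Total = 45 + 27 = 72 mg.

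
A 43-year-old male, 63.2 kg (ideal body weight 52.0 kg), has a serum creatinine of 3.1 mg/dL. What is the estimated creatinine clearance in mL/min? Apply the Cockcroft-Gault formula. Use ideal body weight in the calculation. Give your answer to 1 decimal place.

22.6 mL/min

CrCl = (140 − 43) × 52 / (72 × 3.1) = 5044.0 / 223.20 ≈ 22.6 mL/min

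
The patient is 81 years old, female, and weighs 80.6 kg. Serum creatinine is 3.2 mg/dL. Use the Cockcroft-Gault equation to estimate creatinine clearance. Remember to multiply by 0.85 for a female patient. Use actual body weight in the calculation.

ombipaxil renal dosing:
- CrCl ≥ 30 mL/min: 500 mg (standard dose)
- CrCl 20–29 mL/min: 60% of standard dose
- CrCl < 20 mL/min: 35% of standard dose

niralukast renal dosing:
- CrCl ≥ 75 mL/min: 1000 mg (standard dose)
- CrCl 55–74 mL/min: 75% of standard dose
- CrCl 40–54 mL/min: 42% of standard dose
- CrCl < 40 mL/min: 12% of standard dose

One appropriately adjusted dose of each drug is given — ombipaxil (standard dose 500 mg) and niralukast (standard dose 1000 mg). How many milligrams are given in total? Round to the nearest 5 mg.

295 mg

CrCl = (140 − 81) × 80.6 / (72 × 3.2) × 0.85 = 4755.4 / 230.40 × 0.85 ≈ 17.5 mL/min
CrCl ≈ 18 mL/min.
ombipaxil: < 20 mL/min → 35% of 500 mg = 175 mg.
niralukast: < 40 mL/min → 12% of 1000 mg = 120 mg.
Total = 175 + 120 = 295 mg.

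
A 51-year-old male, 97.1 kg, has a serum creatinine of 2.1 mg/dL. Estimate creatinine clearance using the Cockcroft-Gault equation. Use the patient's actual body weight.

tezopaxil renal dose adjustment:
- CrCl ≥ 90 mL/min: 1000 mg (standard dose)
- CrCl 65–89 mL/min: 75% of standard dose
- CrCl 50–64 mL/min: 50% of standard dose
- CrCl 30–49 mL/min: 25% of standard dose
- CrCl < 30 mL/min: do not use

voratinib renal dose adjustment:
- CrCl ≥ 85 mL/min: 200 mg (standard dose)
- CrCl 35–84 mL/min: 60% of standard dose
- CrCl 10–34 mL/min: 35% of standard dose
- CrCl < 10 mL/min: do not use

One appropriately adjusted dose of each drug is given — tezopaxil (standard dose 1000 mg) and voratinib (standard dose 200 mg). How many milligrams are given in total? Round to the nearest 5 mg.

620 mg

CrCl = (140 − 51) × 97.1 / (72 × 2.1) = 8641.9 / 151.20 ≈ 57.2 mL/min
CrCl ≈ 57 mL/min.
tezopaxil: 50–64 mL/min → 50% of 1000 mg = 500 mg.
voratinib: 35–84 mL/min → 60% of 200 mg = 120 mg.
Total = 500 + 120 = 620 mg.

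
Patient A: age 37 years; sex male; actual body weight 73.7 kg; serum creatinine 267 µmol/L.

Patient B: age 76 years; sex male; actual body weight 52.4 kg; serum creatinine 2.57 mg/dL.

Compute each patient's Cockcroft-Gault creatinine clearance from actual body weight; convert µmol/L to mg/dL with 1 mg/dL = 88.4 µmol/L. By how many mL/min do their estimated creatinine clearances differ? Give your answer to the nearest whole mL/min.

Patient A: SCr = 267 / 88.4 = 3.02 mg/dL
Patient A: CrCl = (140 − 37) × 73.7 / (72 × 3.02) = 7591.1 / 217.44 ≈ 34.9 mL/min
Patient B: CrCl = (140 − 76) × 52.4 / (72 × 2.57) = 3353.6 / 185.04 ≈ 18.1 mL/min
|34.9 − 18.1| = 16.8 mL/min

17 mL/min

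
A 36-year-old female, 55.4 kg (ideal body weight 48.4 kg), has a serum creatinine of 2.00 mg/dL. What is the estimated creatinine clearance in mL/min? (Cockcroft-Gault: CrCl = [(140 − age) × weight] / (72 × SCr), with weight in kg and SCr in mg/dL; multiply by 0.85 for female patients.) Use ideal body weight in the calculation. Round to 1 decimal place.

CrCl = (140 − 36) × 48.4 / (72 × 2) × 0.85 = 5033.6 / 144.00 × 0.85 ≈ 29.7 mL/min

29.7 mL/min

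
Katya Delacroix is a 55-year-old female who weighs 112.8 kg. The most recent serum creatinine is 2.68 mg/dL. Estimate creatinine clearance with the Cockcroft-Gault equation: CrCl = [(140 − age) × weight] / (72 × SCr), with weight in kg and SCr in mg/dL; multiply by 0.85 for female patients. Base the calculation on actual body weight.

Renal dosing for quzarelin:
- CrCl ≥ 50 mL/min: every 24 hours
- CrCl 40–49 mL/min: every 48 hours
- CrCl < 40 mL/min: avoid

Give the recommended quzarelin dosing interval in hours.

CrCl = (140 − 55) × 112.8 / (72 × 2.68) × 0.85 = 9588.0 / 192.96 × 0.85 ≈ 42.2 mL/min
CrCl ≈ 42 mL/min → bracket 40–49 mL/min → every 48 hours.

every 48 hours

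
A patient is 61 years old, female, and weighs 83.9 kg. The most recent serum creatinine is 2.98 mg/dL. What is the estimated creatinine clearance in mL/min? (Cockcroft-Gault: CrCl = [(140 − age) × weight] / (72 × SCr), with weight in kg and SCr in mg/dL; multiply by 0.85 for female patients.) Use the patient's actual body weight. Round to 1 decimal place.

CrCl = (140 − 61) × 83.9 / (72 × 2.98) × 0.85 = 6628.1 / 214.56 × 0.85 ≈ 26.3 mL/min

26.3 mL/min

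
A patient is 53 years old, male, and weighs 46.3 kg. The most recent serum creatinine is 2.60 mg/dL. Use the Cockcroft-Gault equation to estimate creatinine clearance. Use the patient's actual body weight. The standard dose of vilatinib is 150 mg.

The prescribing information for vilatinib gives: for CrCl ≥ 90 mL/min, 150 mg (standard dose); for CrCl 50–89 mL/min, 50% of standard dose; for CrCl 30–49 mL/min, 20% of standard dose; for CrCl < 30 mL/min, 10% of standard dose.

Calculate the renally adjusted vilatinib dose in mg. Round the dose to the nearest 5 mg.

CrCl = (140 − 53) × 46.3 / (72 × 2.6) = 4028.1 / 187.20 ≈ 21.5 mL/min
CrCl ≈ 22 mL/min → bracket < 30 mL/min.
10% of 150 mg = 15 mg

15 mg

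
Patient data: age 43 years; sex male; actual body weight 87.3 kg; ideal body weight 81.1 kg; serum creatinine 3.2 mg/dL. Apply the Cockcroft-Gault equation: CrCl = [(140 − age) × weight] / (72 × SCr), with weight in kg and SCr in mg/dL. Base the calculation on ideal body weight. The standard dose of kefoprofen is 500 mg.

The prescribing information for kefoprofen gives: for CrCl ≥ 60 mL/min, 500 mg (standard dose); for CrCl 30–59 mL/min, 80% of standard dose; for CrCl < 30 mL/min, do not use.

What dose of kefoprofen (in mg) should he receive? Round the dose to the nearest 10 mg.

CrCl = (140 − 43) × 81.1 / (72 × 3.2) = 7866.7 / 230.40 ≈ 34.1 mL/min
CrCl ≈ 34 mL/min → bracket 30–59 mL/min.
80% of 500 mg = 400 mg

400 mg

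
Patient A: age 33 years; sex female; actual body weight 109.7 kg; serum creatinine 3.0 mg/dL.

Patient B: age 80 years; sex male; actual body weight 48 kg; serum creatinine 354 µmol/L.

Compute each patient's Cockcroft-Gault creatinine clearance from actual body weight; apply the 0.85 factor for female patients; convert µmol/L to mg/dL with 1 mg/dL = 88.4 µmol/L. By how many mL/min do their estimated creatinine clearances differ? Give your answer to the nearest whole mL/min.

Patient A: CrCl = (140 − 33) × 109.7 / (72 × 3) × 0.85 = 11737.9 / 216.00 × 0.85 ≈ 46.2 mL/min
Patient B: SCr = 354 / 88.4 = 4.005 mg/dL
Patient B: CrCl = (140 − 80) × 48 / (72 × 4.005) = 2880.0 / 288.36 ≈ 10.0 mL/min
|46.2 − 10.0| = 36.2 mL/min

36 mL/min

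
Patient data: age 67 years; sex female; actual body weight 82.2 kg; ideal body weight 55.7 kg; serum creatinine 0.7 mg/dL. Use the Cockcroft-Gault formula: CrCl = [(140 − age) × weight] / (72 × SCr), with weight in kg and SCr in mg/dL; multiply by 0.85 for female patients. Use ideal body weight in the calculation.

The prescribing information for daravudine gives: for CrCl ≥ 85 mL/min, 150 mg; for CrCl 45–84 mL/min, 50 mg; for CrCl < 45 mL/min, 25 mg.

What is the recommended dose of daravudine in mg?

CrCl = (140 − 67) × 55.7 / (72 × 0.7) × 0.85 = 4066.1 / 50.40 × 0.85 ≈ 68.6 mL/min
CrCl ≈ 69 mL/min → bracket 45–84 mL/min.
Dose for this bracket: 50 mg.

50 mg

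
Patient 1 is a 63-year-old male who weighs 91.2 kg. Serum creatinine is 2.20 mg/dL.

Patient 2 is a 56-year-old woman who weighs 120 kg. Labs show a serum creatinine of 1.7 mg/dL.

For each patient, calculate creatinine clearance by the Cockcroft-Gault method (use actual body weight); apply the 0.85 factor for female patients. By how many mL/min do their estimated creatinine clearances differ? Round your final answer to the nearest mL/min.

Patient 1: CrCl = (140 − 63) × 91.2 / (72 × 2.2) = 7022.4 / 158.40 ≈ 44.3 mL/min
Patient 2: CrCl = (140 − 56) × 120 / (72 × 1.7) × 0.85 = 10080.0 / 122.40 × 0.85 ≈ 70.0 mL/min
|44.3 − 70.0| = 25.7 mL/min

26 mL/min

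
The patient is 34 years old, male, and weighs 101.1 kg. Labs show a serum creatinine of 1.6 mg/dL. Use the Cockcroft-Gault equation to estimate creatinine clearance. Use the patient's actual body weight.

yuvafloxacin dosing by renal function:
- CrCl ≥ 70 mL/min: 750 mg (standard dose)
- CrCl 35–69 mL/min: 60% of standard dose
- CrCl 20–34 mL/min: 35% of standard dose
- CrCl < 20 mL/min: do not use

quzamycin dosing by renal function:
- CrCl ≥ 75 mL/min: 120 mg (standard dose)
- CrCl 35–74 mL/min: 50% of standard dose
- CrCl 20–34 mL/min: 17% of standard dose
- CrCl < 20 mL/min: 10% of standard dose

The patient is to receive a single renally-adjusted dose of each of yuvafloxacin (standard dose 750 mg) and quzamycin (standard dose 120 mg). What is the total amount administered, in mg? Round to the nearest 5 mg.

870 mg

CrCl = (140 − 34) × 101.1 / (72 × 1.6) = 10716.6 / 115.20 ≈ 93.0 mL/min
CrCl ≈ 93 mL/min.
yuvafloxacin: ≥ 70 mL/min → 100% of 750 mg = 750 mg.
quzamycin: ≥ 75 mL/min → 100% of 120 mg = 120 mg.
Total = 750 + 120 = 870 mg.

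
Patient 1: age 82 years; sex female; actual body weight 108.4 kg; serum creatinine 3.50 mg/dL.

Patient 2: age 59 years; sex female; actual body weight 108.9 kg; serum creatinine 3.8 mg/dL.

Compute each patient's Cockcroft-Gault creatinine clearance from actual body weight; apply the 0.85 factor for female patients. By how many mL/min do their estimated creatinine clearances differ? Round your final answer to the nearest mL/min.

Patient 1: CrCl = (140 − 82) × 108.4 / (72 × 3.5) × 0.85 = 6287.2 / 252.00 × 0.85 ≈ 21.2 mL/min
Patient 2: CrCl = (140 − 59) × 108.9 / (72 × 3.8) × 0.85 = 8820.9 / 273.60 × 0.85 ≈ 27.4 mL/min
|21.2 − 27.4| = 6.2 mL/min

6 mL/min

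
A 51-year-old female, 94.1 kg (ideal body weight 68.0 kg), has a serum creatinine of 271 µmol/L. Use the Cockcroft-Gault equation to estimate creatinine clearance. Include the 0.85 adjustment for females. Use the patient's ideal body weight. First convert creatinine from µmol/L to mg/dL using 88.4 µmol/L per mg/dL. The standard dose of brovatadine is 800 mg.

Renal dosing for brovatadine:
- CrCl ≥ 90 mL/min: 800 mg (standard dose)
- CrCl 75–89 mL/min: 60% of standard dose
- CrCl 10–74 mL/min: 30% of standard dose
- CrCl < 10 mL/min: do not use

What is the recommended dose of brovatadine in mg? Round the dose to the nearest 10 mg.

240 mg

SCr = 271 / 88.4 = 3.066 mg/dL
CrCl = (140 − 51) × 68 / (72 × 3.066) × 0.85 = 6052.0 / 220.75 × 0.85 ≈ 23.3 mL/min
CrCl ≈ 23 mL/min → bracket 10–74 mL/min.
30% of 800 mg = 240 mg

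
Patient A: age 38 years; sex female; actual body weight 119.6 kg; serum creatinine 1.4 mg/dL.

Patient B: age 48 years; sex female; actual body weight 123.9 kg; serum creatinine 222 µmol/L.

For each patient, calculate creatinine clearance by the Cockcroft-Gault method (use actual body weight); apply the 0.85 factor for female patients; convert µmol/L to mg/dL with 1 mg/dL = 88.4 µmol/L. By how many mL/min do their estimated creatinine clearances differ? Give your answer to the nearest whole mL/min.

49 mL/min

Patient A: CrCl = (140 − 38) × 119.6 / (72 × 1.4) × 0.85 = 12199.2 / 100.80 × 0.85 ≈ 102.9 mL/min
Patient B: SCr = 222 / 88.4 = 2.511 mg/dL
Patient B: CrCl = (140 − 48) × 123.9 / (72 × 2.511) × 0.85 = 11398.8 / 180.79 × 0.85 ≈ 53.6 mL/min
|102.9 − 53.6| = 49.3 mL/min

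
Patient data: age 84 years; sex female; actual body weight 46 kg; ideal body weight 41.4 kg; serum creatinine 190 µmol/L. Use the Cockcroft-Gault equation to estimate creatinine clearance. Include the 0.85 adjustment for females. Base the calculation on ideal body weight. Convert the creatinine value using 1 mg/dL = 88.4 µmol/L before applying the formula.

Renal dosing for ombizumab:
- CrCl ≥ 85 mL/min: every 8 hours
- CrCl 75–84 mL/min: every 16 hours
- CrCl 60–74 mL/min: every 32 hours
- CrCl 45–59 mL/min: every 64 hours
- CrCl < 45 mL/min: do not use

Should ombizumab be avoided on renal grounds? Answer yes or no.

yes

SCr = 190 / 88.4 = 2.149 mg/dL
CrCl = (140 − 84) × 41.4 / (72 × 2.149) × 0.85 = 2318.4 / 154.73 × 0.85 ≈ 12.7 mL/min
CrCl ≈ 13 mL/min, which is < 45 mL/min.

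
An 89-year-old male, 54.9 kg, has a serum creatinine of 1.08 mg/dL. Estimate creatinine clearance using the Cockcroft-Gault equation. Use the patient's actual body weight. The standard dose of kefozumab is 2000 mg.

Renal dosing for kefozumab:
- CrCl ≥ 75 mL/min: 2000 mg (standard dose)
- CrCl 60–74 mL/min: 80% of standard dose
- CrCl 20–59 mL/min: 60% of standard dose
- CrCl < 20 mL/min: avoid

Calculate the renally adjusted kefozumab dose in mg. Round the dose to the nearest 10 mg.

CrCl = (140 − 89) × 54.9 / (72 × 1.08) = 2799.9 / 77.76 ≈ 36.0 mL/min
CrCl ≈ 36 mL/min → bracket 20–59 mL/min.
60% of 2000 mg = 1200 mg

1200 mg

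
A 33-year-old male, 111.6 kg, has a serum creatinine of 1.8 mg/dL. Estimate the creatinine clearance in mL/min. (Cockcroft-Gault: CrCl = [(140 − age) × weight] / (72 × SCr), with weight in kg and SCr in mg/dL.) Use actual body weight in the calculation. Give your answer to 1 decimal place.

92.1 mL/min

CrCl = (140 − 33) × 111.6 / (72 × 1.8) = 11941.2 / 129.60 ≈ 92.1 mL/min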